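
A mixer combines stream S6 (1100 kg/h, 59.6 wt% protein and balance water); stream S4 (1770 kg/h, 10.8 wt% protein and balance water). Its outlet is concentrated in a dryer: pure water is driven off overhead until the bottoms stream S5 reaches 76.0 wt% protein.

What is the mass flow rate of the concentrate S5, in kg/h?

1114 kg/h

protein entering = 1100×0.596 + 1770×0.108 = 846.76 kg/h.
All protein reports to S5, so S5 = 846.76/0.760 = 1114.2 kg/h.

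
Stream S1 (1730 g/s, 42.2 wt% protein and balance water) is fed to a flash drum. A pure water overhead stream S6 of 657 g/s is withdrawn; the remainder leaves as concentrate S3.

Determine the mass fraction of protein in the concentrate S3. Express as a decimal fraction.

0.6804

protein is not removed: 1730×0.422 = 730.06 g/s of protein enters S3.
Concentrate = 1730 − 657 = 1073 g/s.
Mass fraction = 730.06/1073 = 0.6804.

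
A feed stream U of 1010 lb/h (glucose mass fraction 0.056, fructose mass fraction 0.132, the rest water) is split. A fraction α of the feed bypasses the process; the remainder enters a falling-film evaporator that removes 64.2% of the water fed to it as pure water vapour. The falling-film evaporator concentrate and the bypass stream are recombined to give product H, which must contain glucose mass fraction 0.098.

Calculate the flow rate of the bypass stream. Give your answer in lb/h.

179.7 lb/h

All 1010×0.056 = 56.56 lb/h of glucose reaches H, so H = 56.56/0.098 = 577.14 lb/h and vapour = 432.86 lb/h.
The evaporator receives (1−α)·1010 of feed at 0.812 water and removes 0.642 of that water:
0.642×0.812×(1−α)×1010 = 432.86
(1−α) = 432.86/526.52 = 0.8221;  α = 0.1779.
Bypass flow = 0.1779×1010 = 179.66 lb/h.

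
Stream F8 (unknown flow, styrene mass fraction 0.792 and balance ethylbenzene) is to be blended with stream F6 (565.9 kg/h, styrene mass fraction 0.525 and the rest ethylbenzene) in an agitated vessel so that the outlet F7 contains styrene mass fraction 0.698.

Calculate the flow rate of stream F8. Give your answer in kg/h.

Let F8 be the unknown flow. Total out = 565.9 + F8.
styrene balance: 297.1 + 0.792·F8 = 0.698·(565.9 + F8)
(0.792 − 0.698)·F8 = 0.698×565.9 − 297.1 = 97.901
F8 = 97.901 / 0.094 = 1041.5 kg/h

1041 kg/h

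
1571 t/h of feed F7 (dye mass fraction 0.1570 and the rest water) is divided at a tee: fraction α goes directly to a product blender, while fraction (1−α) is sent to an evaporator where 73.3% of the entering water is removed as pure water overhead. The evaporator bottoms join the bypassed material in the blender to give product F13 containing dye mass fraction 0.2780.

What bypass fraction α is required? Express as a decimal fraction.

0.296

All 1571×0.157 = 246.65 t/h of dye reaches F13, so F13 = 246.65/0.278 = 887.22 t/h and vapour = 683.78 t/h.
The evaporator receives (1−α)·1571 of feed at 0.843 water and removes 0.733 of that water:
0.733×0.843×(1−α)×1571 = 683.78
(1−α) = 683.78/970.75 = 0.7044;  α = 0.2956.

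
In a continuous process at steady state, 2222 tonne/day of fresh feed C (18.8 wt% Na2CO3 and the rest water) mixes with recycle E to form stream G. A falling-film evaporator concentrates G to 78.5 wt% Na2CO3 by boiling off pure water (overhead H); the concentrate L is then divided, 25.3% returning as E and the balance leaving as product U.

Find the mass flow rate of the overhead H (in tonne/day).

1690 tonne/day

Overall Na2CO3 balance (none leaves overhead): Na2CO3 in fresh feed = Na2CO3 in product, i.e. 2222×0.188 = (1−0.253)·L·0.785.
L = 417.74/(0.785×0.747) = 712.38 tonne/day.
Recycle E = 0.253×712.38 = 180.23 tonne/day.
Combined feed G = 2222 + 180.23 = 2402.2 tonne/day.
Overhead H = G − L = 2402.2 − 712.38 = 1689.9 tonne/day.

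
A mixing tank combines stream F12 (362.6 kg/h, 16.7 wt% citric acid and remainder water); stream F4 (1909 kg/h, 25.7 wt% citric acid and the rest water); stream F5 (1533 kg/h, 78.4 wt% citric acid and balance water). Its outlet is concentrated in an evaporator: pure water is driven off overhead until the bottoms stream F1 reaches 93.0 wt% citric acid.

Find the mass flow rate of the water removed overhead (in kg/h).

citric acid entering = 362.6×0.167 + 1909×0.257 + 1533×0.784 = 1753 kg/h.
All citric acid reports to F1, so F1 = 1753/0.930 = 1885 kg/h.
Total feed = 3804.6 kg/h; overhead = 3804.6 − 1885 = 1919.6 kg/h.

1920 kg/h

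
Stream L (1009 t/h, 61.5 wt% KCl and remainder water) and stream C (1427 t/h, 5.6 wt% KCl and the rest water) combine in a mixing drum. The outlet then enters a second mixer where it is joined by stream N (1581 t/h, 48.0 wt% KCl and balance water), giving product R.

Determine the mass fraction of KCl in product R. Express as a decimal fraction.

0.363

Overall, product flow = 4017 t/h.
KCl in = 1009×0.615 + 1427×0.056 + 1581×0.480 = 1459.3 t/h.
KCl fraction in R = 0.363.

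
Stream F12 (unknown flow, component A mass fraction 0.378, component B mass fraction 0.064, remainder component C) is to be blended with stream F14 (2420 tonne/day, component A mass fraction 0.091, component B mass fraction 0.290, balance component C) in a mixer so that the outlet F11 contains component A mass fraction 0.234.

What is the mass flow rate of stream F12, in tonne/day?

2403 tonne/day

Let F12 be the unknown flow. Total out = 2420 + F12.
component A balance: 220.22 + 0.378·F12 = 0.234·(2420 + F12)
(0.378 − 0.234)·F12 = 0.234×2420 − 220.22 = 346.06
F12 = 346.06 / 0.144 = 2403.2 tonne/day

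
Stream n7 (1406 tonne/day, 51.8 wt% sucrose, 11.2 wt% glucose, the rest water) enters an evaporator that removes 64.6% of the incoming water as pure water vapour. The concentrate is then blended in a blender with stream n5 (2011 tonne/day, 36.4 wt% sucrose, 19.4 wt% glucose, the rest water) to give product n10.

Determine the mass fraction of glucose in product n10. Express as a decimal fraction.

0.1777

Vapour removed = 0.646×0.370×1406 = 336.06 tonne/day; concentrate = 1069.9 tonne/day.
glucose reaching the mixer = 157.47 (from concentrate) + 2011×0.194 = 547.61 tonne/day.
Product flow = 1069.9 + 2011 = 3080.9 tonne/day; glucose fraction = 0.1777.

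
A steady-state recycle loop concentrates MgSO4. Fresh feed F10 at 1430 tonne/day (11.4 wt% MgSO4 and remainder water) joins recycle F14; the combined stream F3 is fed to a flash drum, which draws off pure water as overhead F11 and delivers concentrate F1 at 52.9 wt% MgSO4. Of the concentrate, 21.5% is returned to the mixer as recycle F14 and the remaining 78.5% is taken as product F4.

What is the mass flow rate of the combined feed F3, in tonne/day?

1514 tonne/day

Overall MgSO4 balance (none leaves overhead): MgSO4 in fresh feed = MgSO4 in product, i.e. 1430×0.114 = (1−0.215)·F1·0.529.
F1 = 163.02/(0.529×0.785) = 392.57 tonne/day.
Recycle F14 = 0.215×392.57 = 84.402 tonne/day.
Combined feed F3 = 1430 + 84.402 = 1514.4 tonne/day.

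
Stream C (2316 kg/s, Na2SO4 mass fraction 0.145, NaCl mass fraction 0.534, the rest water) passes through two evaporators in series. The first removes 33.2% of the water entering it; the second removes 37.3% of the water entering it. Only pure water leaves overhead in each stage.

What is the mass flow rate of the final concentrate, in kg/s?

1884 kg/s

water in feed = 2316×0.321 = 743.44 kg/s.
After stage 1: water left = (1−0.332)×743.44 = 496.62; stream total = 2069.2 kg/s.
After stage 2: water left = (1−0.373)×496.62 = 311.38; final concentrate = 1883.9 kg/s.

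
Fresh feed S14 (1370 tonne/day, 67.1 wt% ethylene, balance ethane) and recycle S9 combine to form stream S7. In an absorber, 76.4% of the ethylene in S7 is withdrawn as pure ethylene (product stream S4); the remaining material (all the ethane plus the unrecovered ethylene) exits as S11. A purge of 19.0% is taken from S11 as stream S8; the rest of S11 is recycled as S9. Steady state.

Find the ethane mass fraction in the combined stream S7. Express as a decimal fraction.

ethane enters only via S14 and leaves only via the purge: 1370×0.329 = 0.190×(ethane in S11), and the absorber passes all ethane, so ethane in S7 = ethane in S11 = 2372.3 tonne/day.
ethylene in S7: m_A = 1370×0.671 + (1−0.190)·(1−0.764)·m_A, so m_A = 919.27/0.8088 = 1136.5 tonne/day.
S7 = 1136.5 + 2372.3 = 3508.8 tonne/day.
ethane fraction in S7 = 2372.3/3508.8 = 0.676.

0.676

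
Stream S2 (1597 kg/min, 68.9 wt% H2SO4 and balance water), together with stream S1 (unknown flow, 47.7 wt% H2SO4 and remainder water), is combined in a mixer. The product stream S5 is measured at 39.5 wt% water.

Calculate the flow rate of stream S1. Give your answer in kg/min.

1048 kg/min

Let S1 be the unknown flow. Total out = 1597 + S1.
water balance: 496.67 + 0.523·S1 = 0.395·(1597 + S1)
(0.523 − 0.395)·S1 = 0.395×1597 − 496.67 = 134.15
S1 = 134.15 / 0.128 = 1048 kg/min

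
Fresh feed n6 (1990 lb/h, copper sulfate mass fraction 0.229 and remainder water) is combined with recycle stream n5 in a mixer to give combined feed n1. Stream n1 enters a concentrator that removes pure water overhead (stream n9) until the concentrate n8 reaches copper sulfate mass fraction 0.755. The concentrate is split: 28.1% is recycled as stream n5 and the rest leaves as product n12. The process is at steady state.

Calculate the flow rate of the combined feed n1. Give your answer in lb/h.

2226 lb/h

Overall copper sulfate balance (none leaves overhead): copper sulfate in fresh feed = copper sulfate in product, i.e. 1990×0.229 = (1−0.281)·n8·0.755.
n8 = 455.71/(0.755×0.719) = 839.48 lb/h.
Recycle n5 = 0.281×839.48 = 235.9 lb/h.
Combined feed n1 = 1990 + 235.9 = 2225.9 lb/h.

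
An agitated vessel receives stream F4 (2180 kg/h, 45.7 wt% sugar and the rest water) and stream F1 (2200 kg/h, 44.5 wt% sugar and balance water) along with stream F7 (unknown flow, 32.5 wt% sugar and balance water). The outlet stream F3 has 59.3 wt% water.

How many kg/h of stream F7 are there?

Let F7 be the unknown flow. Total out = 4380 + F7.
water balance: 2404.7 + 0.675·F7 = 0.593·(4380 + F7)
(0.675 − 0.593)·F7 = 0.593×4380 − 2404.7 = 192.6
F7 = 192.6 / 0.082 = 2348.8 kg/h

2349 kg/h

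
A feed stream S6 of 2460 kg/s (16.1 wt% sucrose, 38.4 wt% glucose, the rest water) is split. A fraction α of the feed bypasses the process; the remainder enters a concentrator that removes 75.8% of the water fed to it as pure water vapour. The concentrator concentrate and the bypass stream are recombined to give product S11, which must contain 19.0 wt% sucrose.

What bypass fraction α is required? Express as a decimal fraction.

All 2460×0.161 = 396.06 kg/s of sucrose reaches S11, so S11 = 396.06/0.190 = 2084.5 kg/s and vapour = 375.47 kg/s.
The evaporator receives (1−α)·2460 of feed at 0.455 water and removes 0.758 of that water:
0.758×0.455×(1−α)×2460 = 375.47
(1−α) = 375.47/848.43 = 0.4426;  α = 0.5574.

0.557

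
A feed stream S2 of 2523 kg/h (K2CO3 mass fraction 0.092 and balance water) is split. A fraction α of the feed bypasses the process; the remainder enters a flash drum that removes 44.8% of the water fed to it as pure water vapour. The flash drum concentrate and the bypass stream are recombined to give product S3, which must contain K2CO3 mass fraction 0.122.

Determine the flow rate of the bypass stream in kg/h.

997.8 kg/h

All 2523×0.092 = 232.12 kg/h of K2CO3 reaches S3, so S3 = 232.12/0.122 = 1902.6 kg/h and vapour = 620.41 kg/h.
The evaporator receives (1−α)·2523 of feed at 0.908 water and removes 0.448 of that water:
0.448×0.908×(1−α)×2523 = 620.41
(1−α) = 620.41/1026.3 = 0.6045;  α = 0.3955.
Bypass flow = 0.3955×2523 = 997.84 kg/h.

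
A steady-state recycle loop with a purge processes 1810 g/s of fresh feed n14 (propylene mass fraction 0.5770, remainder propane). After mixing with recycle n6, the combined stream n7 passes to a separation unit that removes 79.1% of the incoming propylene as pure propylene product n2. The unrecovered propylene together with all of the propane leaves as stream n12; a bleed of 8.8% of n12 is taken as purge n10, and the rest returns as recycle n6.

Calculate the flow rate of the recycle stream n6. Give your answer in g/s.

propane enters only via n14 and leaves only via the purge: 1810×0.423 = 0.088×(propane in n12), and the separation unit passes all propane, so propane in n7 = propane in n12 = 8700.3 g/s.
propylene in n7: m_A = 1810×0.577 + (1−0.088)·(1−0.791)·m_A, so m_A = 1044.4/0.8094 = 1290.3 g/s.
n12 = (1−0.791)×1290.3 + 8700.3 = 8970 g/s.
Recycle n6 = (1−0.088)×8970 = 8180.7 g/s.

8181 g/s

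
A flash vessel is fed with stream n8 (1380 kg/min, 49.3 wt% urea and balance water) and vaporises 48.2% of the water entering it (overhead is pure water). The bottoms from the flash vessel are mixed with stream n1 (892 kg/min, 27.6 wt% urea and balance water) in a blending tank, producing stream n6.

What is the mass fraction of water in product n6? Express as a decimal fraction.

Vapour removed = 0.482×0.507×1380 = 337.24 kg/min; concentrate = 1042.8 kg/min.
water reaching the mixer = 362.42 (from concentrate) + 892×0.724 = 1008.2 kg/min.
Product flow = 1042.8 + 892 = 1934.8 kg/min; water fraction = 0.5211.

0.5211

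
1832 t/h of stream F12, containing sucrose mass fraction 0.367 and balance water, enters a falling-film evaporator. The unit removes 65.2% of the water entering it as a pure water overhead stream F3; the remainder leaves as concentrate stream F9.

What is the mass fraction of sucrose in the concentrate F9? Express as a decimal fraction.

sucrose is not removed: 1832×0.367 = 672.34 t/h of sucrose enters F9.
water entering = 1832×0.633 = 1159.7 t/h; overhead removed = 0.652×1159.7 = 756.1 t/h.
Concentrate = 1832 − 756.1 = 1075.9 t/h.
Mass fraction = 672.34/1075.9 = 0.625.

0.625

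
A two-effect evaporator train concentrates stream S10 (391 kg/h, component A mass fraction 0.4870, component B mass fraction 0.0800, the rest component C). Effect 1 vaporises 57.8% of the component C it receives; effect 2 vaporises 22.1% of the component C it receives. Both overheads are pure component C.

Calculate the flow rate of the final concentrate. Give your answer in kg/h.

277.4 kg/h

component C in feed = 391×0.433 = 169.3 kg/h.
After stage 1: component C left = (1−0.578)×169.3 = 71.446; stream total = 293.14 kg/h.
After stage 2: component C left = (1−0.221)×71.446 = 55.656; final concentrate = 277.35 kg/h.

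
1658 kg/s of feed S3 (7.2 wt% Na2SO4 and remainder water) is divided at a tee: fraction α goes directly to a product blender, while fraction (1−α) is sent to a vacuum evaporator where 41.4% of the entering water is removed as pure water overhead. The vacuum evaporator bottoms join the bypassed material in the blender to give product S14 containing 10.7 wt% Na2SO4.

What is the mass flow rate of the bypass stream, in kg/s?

All 1658×0.072 = 119.38 kg/s of Na2SO4 reaches S14, so S14 = 119.38/0.107 = 1115.7 kg/s and vapour = 542.34 kg/s.
The evaporator receives (1−α)·1658 of feed at 0.928 water and removes 0.414 of that water:
0.414×0.928×(1−α)×1658 = 542.34
(1−α) = 542.34/636.99 = 0.8514;  α = 0.1486.
Bypass flow = 0.1486×1658 = 246.37 kg/s.

246.4 kg/s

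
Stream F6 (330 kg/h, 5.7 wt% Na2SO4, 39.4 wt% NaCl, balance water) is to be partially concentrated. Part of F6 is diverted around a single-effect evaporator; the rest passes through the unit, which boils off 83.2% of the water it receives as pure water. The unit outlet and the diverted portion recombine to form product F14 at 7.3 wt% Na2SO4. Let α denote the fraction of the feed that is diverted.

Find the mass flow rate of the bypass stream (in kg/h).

171.7 kg/h

All 330×0.057 = 18.81 kg/h of Na2SO4 reaches F14, so F14 = 18.81/0.073 = 257.67 kg/h and vapour = 72.329 kg/h.
The evaporator receives (1−α)·330 of feed at 0.549 water and removes 0.832 of that water:
0.832×0.549×(1−α)×330 = 72.329
(1−α) = 72.329/150.73 = 0.4798;  α = 0.5202.
Bypass flow = 0.5202×330 = 171.65 kg/h.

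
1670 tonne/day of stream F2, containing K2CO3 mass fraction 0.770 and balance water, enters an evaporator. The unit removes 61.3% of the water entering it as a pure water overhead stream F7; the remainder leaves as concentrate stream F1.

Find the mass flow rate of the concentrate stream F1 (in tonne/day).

water entering = 1670×0.230 = 384.1 tonne/day; overhead removed = 0.613×384.1 = 235.45 tonne/day.
Concentrate = 1670 − 235.45 = 1434.5 tonne/day.

1435 tonne/day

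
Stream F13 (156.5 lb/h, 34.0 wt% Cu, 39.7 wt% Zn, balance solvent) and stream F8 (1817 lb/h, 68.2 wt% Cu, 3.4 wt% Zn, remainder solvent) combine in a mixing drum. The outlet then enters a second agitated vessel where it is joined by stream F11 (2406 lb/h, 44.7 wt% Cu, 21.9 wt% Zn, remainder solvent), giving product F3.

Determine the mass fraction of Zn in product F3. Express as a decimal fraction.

0.1486

Overall, product flow = 4379.5 lb/h.
Zn in = 156.5×0.397 + 1817×0.034 + 2406×0.219 = 650.82 lb/h.
Zn fraction in F3 = 0.1486.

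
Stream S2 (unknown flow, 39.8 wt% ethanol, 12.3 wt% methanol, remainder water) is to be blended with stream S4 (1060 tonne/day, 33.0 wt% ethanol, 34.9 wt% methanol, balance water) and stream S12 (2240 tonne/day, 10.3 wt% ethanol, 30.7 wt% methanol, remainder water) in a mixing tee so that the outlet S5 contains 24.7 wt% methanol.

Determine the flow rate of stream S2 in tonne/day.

Let S2 be the unknown flow. Total out = 3300 + S2.
methanol balance: 1057.6 + 0.123·S2 = 0.247·(3300 + S2)
(0.123 − 0.247)·S2 = 0.247×3300 − 1057.6 = -242.52
S2 = -242.52 / -0.124 = 1955.8 tonne/day

1956 tonne/day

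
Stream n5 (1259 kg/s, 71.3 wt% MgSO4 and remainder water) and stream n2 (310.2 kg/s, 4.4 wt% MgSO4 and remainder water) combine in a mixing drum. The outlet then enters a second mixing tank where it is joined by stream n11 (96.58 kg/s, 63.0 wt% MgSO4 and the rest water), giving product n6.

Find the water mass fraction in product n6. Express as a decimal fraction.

Overall, product flow = 1665.8 kg/s.
water in = 1259×0.287 + 310.2×0.956 + 96.58×0.370 = 693.62 kg/s.
water fraction in n6 = 0.416.

0.416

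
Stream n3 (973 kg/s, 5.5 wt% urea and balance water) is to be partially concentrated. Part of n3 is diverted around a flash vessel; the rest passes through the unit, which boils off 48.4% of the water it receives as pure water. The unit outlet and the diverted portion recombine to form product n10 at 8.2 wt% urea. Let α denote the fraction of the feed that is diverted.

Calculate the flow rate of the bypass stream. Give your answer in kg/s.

All 973×0.055 = 53.515 kg/s of urea reaches n10, so n10 = 53.515/0.082 = 652.62 kg/s and vapour = 320.38 kg/s.
The evaporator receives (1−α)·973 of feed at 0.945 water and removes 0.484 of that water:
0.484×0.945×(1−α)×973 = 320.38
(1−α) = 320.38/445.03 = 0.7199;  α = 0.2801.
Bypass flow = 0.2801×973 = 272.54 kg/s.

272.5 kg/s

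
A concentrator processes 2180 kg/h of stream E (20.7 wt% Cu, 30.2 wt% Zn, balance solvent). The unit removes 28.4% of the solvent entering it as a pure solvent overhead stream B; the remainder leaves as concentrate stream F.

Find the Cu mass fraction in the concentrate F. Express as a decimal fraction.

Cu is not removed: 2180×0.207 = 451.26 kg/h of Cu enters F.
solvent entering = 2180×0.491 = 1070.4 kg/h; overhead removed = 0.284×1070.4 = 303.99 kg/h.
Concentrate = 2180 − 303.99 = 1876 kg/h.
Mass fraction = 451.26/1876 = 0.2405.

0.2405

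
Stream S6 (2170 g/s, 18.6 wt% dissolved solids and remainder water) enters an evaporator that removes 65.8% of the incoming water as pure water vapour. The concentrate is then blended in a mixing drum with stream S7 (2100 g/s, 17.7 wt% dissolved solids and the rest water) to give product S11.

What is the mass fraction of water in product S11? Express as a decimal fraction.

Vapour removed = 0.658×0.814×2170 = 1162.3 g/s; concentrate = 1007.7 g/s.
water reaching the mixer = 604.1 (from concentrate) + 2100×0.823 = 2332.4 g/s.
Product flow = 1007.7 + 2100 = 3107.7 g/s; water fraction = 0.751.

0.751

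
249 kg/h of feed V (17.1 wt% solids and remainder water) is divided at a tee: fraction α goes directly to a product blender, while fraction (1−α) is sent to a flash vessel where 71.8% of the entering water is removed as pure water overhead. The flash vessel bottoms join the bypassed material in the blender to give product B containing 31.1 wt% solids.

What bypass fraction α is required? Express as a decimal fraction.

0.244

All 249×0.171 = 42.579 kg/h of solids reaches B, so B = 42.579/0.311 = 136.91 kg/h and vapour = 112.09 kg/h.
The evaporator receives (1−α)·249 of feed at 0.829 water and removes 0.718 of that water:
0.718×0.829×(1−α)×249 = 112.09
(1−α) = 112.09/148.21 = 0.7563;  α = 0.2437.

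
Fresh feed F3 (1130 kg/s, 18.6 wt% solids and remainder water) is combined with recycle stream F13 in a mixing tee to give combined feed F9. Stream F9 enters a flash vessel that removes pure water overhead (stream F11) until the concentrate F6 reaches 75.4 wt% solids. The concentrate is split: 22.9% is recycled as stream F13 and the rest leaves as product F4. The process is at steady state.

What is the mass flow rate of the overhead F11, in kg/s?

Overall solids balance (none leaves overhead): solids in fresh feed = solids in product, i.e. 1130×0.186 = (1−0.229)·F6·0.754.
F6 = 210.18/(0.754×0.771) = 361.55 kg/s.
Recycle F13 = 0.229×361.55 = 82.794 kg/s.
Combined feed F9 = 1130 + 82.794 = 1212.8 kg/s.
Overhead F11 = F9 − F6 = 1212.8 − 361.55 = 851.25 kg/s.

851.2 kg/s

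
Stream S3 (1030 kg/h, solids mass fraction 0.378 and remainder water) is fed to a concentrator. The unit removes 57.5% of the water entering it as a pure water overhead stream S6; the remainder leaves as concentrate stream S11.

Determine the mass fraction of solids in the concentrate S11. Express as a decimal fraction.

solids is not removed: 1030×0.378 = 389.34 kg/h of solids enters S11.
water entering = 1030×0.622 = 640.66 kg/h; overhead removed = 0.575×640.66 = 368.38 kg/h.
Concentrate = 1030 − 368.38 = 661.62 kg/h.
Mass fraction = 389.34/661.62 = 0.588.

0.588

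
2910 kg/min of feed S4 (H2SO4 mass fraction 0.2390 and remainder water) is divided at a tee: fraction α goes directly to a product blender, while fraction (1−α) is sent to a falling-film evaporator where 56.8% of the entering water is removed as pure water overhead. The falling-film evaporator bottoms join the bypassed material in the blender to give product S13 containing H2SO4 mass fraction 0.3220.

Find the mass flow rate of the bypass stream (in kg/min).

All 2910×0.239 = 695.49 kg/min of H2SO4 reaches S13, so S13 = 695.49/0.322 = 2159.9 kg/min and vapour = 750.09 kg/min.
The evaporator receives (1−α)·2910 of feed at 0.761 water and removes 0.568 of that water:
0.568×0.761×(1−α)×2910 = 750.09
(1−α) = 750.09/1257.8 = 0.5963;  α = 0.4037.
Bypass flow = 0.4037×2910 = 1174.7 kg/min.

1175 kg/min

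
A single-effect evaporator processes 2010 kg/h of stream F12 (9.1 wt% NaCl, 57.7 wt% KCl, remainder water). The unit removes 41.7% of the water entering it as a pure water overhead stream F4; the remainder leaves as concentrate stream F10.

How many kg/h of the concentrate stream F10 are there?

water entering = 2010×0.332 = 667.32 kg/h; overhead removed = 0.417×667.32 = 278.27 kg/h.
Concentrate = 2010 − 278.27 = 1731.7 kg/h.

1732 kg/h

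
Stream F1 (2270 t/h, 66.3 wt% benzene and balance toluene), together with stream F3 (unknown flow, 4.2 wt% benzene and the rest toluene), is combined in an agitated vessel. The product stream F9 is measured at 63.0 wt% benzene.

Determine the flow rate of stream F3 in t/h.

127.4 t/h

Let F3 be the unknown flow. Total out = 2270 + F3.
benzene balance: 1505 + 0.042·F3 = 0.630·(2270 + F3)
(0.042 − 0.630)·F3 = 0.630×2270 − 1505 = -74.91
F3 = -74.91 / -0.588 = 127.4 t/h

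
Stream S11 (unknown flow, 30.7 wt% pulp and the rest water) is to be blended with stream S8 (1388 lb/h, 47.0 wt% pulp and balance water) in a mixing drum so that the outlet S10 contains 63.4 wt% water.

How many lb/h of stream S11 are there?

2447 lb/h

Let S11 be the unknown flow. Total out = 1388 + S11.
water balance: 735.64 + 0.693·S11 = 0.634·(1388 + S11)
(0.693 − 0.634)·S11 = 0.634×1388 − 735.64 = 144.35
S11 = 144.35 / 0.059 = 2446.6 lb/h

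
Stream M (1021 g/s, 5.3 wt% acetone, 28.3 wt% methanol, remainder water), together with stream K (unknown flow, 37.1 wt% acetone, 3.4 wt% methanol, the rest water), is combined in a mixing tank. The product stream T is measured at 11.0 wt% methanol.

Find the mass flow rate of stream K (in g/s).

Let K be the unknown flow. Total out = 1021 + K.
methanol balance: 288.94 + 0.034·K = 0.110·(1021 + K)
(0.034 − 0.110)·K = 0.110×1021 − 288.94 = -176.63
K = -176.63 / -0.076 = 2324.1 g/s

2324 g/s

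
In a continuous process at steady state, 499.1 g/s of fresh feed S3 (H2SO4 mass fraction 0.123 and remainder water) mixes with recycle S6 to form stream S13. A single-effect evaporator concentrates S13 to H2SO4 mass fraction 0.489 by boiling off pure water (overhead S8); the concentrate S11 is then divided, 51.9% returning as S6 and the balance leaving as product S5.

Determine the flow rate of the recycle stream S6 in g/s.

135.5 g/s

Overall H2SO4 balance (none leaves overhead): H2SO4 in fresh feed = H2SO4 in product, i.e. 499.1×0.123 = (1−0.519)·S11·0.489.
S11 = 61.389/(0.489×0.481) = 261 g/s.
Recycle S6 = 0.519×261 = 135.46 g/s.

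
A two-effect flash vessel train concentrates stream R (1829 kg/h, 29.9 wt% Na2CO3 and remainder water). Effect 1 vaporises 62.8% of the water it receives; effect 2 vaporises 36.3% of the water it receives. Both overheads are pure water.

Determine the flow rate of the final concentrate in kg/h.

water in feed = 1829×0.701 = 1282.1 kg/h.
After stage 1: water left = (1−0.628)×1282.1 = 476.95; stream total = 1023.8 kg/h.
After stage 2: water left = (1−0.363)×476.95 = 303.82; final concentrate = 850.69 kg/h.

850.7 kg/h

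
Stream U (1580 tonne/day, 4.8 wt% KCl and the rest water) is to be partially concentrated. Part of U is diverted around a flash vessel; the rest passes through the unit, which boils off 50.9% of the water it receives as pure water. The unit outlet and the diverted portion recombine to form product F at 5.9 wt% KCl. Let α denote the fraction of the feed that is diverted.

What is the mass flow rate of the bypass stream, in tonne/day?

All 1580×0.048 = 75.84 tonne/day of KCl reaches F, so F = 75.84/0.059 = 1285.4 tonne/day and vapour = 294.58 tonne/day.
The evaporator receives (1−α)·1580 of feed at 0.952 water and removes 0.509 of that water:
0.509×0.952×(1−α)×1580 = 294.58
(1−α) = 294.58/765.62 = 0.3848;  α = 0.6152.
Bypass flow = 0.6152×1580 = 972.08 tonne/day.

972.1 tonne/day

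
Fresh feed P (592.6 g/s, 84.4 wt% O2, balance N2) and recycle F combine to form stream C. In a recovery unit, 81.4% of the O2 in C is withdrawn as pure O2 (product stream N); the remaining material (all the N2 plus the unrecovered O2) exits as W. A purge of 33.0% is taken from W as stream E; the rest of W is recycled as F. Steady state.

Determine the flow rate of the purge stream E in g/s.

N2 enters only via P and leaves only via the purge: 592.6×0.156 = 0.330×(N2 in W), and the recovery unit passes all N2, so N2 in C = N2 in W = 280.14 g/s.
O2 in C: m_A = 592.6×0.844 + (1−0.330)·(1−0.814)·m_A, so m_A = 500.15/0.8754 = 571.36 g/s.
W = (1−0.814)×571.36 + 280.14 = 386.41 g/s.
Purge E = 0.330×386.41 = 127.52 g/s.

127.5 g/s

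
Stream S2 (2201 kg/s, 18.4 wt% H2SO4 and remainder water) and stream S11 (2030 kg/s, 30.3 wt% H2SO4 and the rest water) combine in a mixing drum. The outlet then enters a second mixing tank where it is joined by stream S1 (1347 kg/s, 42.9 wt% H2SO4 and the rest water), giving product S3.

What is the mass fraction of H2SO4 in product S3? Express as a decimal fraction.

Overall, product flow = 5578 kg/s.
H2SO4 in = 2201×0.184 + 2030×0.303 + 1347×0.429 = 1597.9 kg/s.
H2SO4 fraction in S3 = 0.2865.

0.2865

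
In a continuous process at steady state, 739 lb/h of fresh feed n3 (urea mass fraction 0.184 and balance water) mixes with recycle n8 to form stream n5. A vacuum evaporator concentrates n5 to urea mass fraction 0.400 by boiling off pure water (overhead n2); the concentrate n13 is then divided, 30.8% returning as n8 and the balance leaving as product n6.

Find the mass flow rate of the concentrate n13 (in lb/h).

Overall urea balance (none leaves overhead): urea in fresh feed = urea in product, i.e. 739×0.184 = (1−0.308)·n13·0.400.
n13 = 135.98/(0.400×0.692) = 491.24 lb/h.

491.2 lb/h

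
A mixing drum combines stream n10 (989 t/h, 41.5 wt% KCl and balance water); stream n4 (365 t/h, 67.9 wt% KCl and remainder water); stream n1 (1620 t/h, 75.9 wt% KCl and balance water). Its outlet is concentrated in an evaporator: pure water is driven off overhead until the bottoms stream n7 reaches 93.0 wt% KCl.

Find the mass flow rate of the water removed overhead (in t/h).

KCl entering = 989×0.415 + 365×0.679 + 1620×0.759 = 1887.8 t/h.
All KCl reports to n7, so n7 = 1887.8/0.930 = 2029.9 t/h.
Total feed = 2974 t/h; overhead = 2974 − 2029.9 = 944.05 t/h.

944.1 t/h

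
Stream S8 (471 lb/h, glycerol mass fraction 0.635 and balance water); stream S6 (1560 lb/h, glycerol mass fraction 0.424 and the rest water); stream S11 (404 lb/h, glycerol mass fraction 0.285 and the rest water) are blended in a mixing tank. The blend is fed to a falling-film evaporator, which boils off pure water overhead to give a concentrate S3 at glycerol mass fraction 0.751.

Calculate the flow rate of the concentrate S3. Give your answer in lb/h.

1432 lb/h

glycerol entering = 471×0.635 + 1560×0.424 + 404×0.285 = 1075.7 lb/h.
All glycerol reports to S3, so S3 = 1075.7/0.751 = 1432.3 lb/h.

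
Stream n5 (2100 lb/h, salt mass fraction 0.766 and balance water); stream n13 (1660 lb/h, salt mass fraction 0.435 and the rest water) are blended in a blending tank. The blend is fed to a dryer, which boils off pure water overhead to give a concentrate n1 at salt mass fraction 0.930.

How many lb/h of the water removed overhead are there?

1254 lb/h

salt entering = 2100×0.766 + 1660×0.435 = 2330.7 lb/h.
All salt reports to n1, so n1 = 2330.7/0.930 = 2506.1 lb/h.
Total feed = 3760 lb/h; overhead = 3760 − 2506.1 = 1253.9 lb/h.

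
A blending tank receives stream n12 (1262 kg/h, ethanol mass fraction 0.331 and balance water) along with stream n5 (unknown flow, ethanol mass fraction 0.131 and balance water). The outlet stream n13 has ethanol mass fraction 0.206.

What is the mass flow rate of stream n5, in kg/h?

Let n5 be the unknown flow. Total out = 1262 + n5.
ethanol balance: 417.72 + 0.131·n5 = 0.206·(1262 + n5)
(0.131 − 0.206)·n5 = 0.206×1262 − 417.72 = -157.75
n5 = -157.75 / -0.075 = 2103.3 kg/h

2103 kg/h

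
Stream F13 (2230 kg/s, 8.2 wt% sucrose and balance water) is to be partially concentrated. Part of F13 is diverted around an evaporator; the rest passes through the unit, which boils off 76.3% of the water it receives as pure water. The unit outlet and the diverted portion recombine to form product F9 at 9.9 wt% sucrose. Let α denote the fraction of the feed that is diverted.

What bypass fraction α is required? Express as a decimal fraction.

0.755

All 2230×0.082 = 182.86 kg/s of sucrose reaches F9, so F9 = 182.86/0.099 = 1847.1 kg/s and vapour = 382.93 kg/s.
The evaporator receives (1−α)·2230 of feed at 0.918 water and removes 0.763 of that water:
0.763×0.918×(1−α)×2230 = 382.93
(1−α) = 382.93/1562 = 0.2452;  α = 0.7548.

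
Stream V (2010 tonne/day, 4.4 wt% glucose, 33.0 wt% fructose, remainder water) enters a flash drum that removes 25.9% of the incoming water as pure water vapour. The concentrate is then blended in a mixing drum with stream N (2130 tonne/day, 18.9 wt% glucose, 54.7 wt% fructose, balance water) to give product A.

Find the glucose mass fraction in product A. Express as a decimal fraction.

0.129

Vapour removed = 0.259×0.626×2010 = 325.89 tonne/day; concentrate = 1684.1 tonne/day.
glucose reaching the mixer = 88.44 (from concentrate) + 2130×0.189 = 491.01 tonne/day.
Product flow = 1684.1 + 2130 = 3814.1 tonne/day; glucose fraction = 0.129.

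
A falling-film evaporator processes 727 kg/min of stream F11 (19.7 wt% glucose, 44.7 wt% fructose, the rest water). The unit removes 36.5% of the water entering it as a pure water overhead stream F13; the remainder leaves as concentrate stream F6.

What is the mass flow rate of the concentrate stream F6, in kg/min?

632.5 kg/min

water entering = 727×0.356 = 258.81 kg/min; overhead removed = 0.365×258.81 = 94.466 kg/min.
Concentrate = 727 − 94.466 = 632.53 kg/min.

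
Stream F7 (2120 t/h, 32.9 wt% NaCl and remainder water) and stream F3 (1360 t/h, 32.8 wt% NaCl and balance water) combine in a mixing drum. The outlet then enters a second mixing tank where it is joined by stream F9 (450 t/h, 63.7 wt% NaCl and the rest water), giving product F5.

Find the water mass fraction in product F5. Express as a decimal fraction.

0.636

Overall, product flow = 3930 t/h.
water in = 2120×0.671 + 1360×0.672 + 450×0.363 = 2499.8 t/h.
water fraction in F5 = 0.636.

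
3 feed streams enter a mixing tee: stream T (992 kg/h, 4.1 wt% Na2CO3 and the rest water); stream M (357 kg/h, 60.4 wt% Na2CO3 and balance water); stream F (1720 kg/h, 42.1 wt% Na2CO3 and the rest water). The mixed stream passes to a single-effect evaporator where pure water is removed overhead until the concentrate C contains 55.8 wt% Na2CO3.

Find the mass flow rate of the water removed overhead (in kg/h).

1312 kg/h

Na2CO3 entering = 992×0.041 + 357×0.604 + 1720×0.421 = 980.42 kg/h.
All Na2CO3 reports to C, so C = 980.42/0.558 = 1757 kg/h.
Total feed = 3069 kg/h; overhead = 3069 − 1757 = 1312 kg/h.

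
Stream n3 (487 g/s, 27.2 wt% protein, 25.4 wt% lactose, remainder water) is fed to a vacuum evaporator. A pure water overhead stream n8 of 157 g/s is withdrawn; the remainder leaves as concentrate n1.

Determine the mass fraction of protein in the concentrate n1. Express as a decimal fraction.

protein is not removed: 487×0.272 = 132.46 g/s of protein enters n1.
Concentrate = 487 − 157 = 330 g/s.
Mass fraction = 132.46/330 = 0.401.

0.401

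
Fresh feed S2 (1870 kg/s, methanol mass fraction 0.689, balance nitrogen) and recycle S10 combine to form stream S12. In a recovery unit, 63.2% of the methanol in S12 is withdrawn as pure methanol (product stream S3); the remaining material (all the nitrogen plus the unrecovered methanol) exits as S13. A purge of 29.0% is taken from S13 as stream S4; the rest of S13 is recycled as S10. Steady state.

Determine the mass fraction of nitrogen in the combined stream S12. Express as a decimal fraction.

nitrogen enters only via S2 and leaves only via the purge: 1870×0.311 = 0.290×(nitrogen in S13), and the recovery unit passes all nitrogen, so nitrogen in S12 = nitrogen in S13 = 2005.4 kg/s.
methanol in S12: m_A = 1870×0.689 + (1−0.290)·(1−0.632)·m_A, so m_A = 1288.4/0.7387 = 1744.1 kg/s.
S12 = 1744.1 + 2005.4 = 3749.6 kg/s.
nitrogen fraction in S12 = 2005.4/3749.6 = 0.535.

0.535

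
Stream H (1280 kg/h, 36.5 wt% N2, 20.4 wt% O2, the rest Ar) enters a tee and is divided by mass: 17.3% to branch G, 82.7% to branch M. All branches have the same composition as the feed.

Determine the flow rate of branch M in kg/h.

1059 kg/h

Branch M flow = 0.827×1280 = 1058.6 kg/h.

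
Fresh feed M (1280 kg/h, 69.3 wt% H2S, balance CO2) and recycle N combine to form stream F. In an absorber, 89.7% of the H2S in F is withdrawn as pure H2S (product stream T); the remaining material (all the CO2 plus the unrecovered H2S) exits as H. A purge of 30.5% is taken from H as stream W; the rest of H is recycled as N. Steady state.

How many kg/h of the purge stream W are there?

423 kg/h

CO2 enters only via M and leaves only via the purge: 1280×0.307 = 0.305×(CO2 in H), and the absorber passes all CO2, so CO2 in F = CO2 in H = 1288.4 kg/h.
H2S in F: m_A = 1280×0.693 + (1−0.305)·(1−0.897)·m_A, so m_A = 887.04/0.9284 = 955.43 kg/h.
H = (1−0.897)×955.43 + 1288.4 = 1386.8 kg/h.
Purge W = 0.305×1386.8 = 422.97 kg/h.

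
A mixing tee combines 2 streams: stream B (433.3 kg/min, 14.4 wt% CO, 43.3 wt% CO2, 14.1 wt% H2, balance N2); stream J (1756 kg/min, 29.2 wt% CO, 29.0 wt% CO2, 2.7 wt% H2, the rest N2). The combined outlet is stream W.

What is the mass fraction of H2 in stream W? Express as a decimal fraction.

0.050

Total flow out = 433.3 + 1756 = 2189.3 kg/min.
H2 in = 433.3×0.141 + 1756×0.027 = 108.51 kg/min.
H2 mass fraction in W = 108.51/2189.3 = 0.050.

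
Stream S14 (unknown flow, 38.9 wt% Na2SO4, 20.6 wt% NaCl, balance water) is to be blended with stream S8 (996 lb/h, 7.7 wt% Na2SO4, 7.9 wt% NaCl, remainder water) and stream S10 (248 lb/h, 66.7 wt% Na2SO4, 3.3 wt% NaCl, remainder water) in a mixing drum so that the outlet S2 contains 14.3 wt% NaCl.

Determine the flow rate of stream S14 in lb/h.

Let S14 be the unknown flow. Total out = 1244 + S14.
NaCl balance: 86.868 + 0.206·S14 = 0.143·(1244 + S14)
(0.206 − 0.143)·S14 = 0.143×1244 − 86.868 = 91.024
S14 = 91.024 / 0.063 = 1444.8 lb/h

1445 lb/h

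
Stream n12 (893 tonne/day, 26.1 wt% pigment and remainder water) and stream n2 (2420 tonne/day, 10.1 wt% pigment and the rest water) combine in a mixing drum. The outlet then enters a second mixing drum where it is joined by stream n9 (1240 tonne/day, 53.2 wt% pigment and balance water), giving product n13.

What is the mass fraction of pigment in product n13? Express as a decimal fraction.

0.250

Overall, product flow = 4553 tonne/day.
pigment in = 893×0.261 + 2420×0.101 + 1240×0.532 = 1137.2 tonne/day.
pigment fraction in n13 = 0.250.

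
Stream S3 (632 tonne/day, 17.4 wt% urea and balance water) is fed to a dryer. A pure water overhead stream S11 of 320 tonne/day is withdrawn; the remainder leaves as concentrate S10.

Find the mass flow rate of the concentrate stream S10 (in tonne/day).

312 tonne/day

Concentrate = 632 − 320 = 312 tonne/day.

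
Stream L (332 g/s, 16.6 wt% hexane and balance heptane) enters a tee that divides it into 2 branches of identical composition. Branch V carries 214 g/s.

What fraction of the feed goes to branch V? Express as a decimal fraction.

0.645

Fraction to V = 214/332 = 0.6446.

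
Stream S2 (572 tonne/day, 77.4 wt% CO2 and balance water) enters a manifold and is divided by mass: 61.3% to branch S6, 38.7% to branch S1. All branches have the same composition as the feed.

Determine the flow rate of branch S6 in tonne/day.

350.6 tonne/day

Branch S6 flow = 0.613×572 = 350.64 tonne/day.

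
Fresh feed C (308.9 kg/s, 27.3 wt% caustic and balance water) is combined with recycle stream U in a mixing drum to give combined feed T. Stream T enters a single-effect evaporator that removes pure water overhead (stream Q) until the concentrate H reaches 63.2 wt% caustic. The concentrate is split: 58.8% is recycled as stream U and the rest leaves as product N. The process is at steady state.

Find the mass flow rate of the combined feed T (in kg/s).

499.3 kg/s

Overall caustic balance (none leaves overhead): caustic in fresh feed = caustic in product, i.e. 308.9×0.273 = (1−0.588)·H·0.632.
H = 84.33/(0.632×0.412) = 323.87 kg/s.
Recycle U = 0.588×323.87 = 190.43 kg/s.
Combined feed T = 308.9 + 190.43 = 499.33 kg/s.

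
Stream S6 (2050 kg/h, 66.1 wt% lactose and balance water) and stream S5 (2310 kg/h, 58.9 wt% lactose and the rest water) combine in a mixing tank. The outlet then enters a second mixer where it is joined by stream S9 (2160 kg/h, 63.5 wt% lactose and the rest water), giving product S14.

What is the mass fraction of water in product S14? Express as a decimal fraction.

Overall, product flow = 6520 kg/h.
water in = 2050×0.339 + 2310×0.411 + 2160×0.365 = 2432.8 kg/h.
water fraction in S14 = 0.373.

0.373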